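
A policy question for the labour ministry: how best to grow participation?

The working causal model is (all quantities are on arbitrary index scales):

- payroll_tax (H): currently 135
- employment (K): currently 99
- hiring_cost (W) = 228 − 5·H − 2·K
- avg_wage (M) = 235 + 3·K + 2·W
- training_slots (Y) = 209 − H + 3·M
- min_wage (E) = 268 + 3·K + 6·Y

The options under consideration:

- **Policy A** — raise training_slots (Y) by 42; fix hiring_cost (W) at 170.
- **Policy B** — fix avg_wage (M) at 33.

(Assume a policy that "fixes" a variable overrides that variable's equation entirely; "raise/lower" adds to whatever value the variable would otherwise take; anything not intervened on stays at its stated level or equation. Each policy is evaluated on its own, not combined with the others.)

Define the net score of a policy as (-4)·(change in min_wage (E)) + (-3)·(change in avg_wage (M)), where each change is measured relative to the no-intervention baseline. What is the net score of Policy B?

Baseline:
  H = 135
  K = 99
  W = 228 − 5·135 − 2·99 = -645
  M = 235 + 3·99 + 2·(-645) = -758
  Y = 209 − 135 + 3·(-758) = -2200
  E = 268 + 3·99 + 6·(-2200) = -12635
Policy B (M := 33):
  H = 135
  K = 99
  W = 228 − 5·135 − 2·99 = -645
  M = 33
  Y = 209 − 135 + 3·33 = 173
  E = 268 + 3·99 + 6·173 = 1603
ΔE = 1603 − (-12635) = 14238; ΔM = 33 − (-758) = 791
Score = (-4)·14238 + (-3)·791 = -59325

-59325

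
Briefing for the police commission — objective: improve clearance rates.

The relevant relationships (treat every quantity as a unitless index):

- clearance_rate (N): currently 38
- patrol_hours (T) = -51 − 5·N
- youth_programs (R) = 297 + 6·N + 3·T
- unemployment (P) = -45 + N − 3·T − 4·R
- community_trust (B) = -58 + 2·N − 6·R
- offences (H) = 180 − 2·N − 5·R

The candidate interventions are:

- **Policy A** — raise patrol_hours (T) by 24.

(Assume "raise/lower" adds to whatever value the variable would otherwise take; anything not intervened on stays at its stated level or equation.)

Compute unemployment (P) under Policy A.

Policy A (T + 24):
  N = 38
  T = -51 − 5·38 (+24 from intervention) = -217
  R = 297 + 6·38 + 3·(-217) = -126
  P = -45 + 38 − 3·(-217) − 4·(-126) = 1148

1148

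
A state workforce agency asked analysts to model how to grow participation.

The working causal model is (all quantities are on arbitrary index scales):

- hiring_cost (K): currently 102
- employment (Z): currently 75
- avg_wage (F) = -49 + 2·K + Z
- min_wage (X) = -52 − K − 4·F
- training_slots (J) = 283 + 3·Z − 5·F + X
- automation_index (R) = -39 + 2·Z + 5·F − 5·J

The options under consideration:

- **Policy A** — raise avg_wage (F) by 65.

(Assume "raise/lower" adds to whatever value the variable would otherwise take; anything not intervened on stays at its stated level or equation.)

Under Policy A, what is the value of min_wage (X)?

Policy A (F + 65):
  K = 102
  Z = 75
  F = -49 + 2·102 + 75 (+65 from intervention) = 295
  X = -52 − 102 − 4·295 = -1334

-1334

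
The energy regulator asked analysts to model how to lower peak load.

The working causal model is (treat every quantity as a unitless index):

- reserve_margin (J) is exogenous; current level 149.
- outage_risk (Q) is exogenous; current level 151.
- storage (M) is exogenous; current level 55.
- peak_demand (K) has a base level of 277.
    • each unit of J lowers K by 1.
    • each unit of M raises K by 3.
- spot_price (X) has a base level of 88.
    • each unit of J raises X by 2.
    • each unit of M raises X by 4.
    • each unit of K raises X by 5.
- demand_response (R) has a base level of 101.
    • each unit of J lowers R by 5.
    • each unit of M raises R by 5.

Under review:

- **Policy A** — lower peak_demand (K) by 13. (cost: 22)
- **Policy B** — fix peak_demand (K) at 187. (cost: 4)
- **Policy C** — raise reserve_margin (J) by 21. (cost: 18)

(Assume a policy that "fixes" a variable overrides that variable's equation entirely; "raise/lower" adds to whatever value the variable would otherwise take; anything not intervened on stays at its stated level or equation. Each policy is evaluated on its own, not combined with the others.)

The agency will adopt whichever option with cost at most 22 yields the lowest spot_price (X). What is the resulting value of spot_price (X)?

Policy A (K − 13):
  J = 149
  M = 55
  K = 277 − 149 + 3·55 (−13 from intervention) = 280
  X = 88 + 2·149 + 4·55 + 5·280 = 2006
Policy B (K := 187):
  J = 149
  M = 55
  K = 187
  X = 88 + 2·149 + 4·55 + 5·187 = 1541
Policy C (J + 21):
  J = 149 + 21 = 170
  M = 55
  K = 277 − 170 + 3·55 = 272
  X = 88 + 2·170 + 4·55 + 5·272 = 2008
Comparing — Policy A: X=2006, Policy B: X=1541, Policy C: X=2008. Lowest is 1541 (Policy B).

1541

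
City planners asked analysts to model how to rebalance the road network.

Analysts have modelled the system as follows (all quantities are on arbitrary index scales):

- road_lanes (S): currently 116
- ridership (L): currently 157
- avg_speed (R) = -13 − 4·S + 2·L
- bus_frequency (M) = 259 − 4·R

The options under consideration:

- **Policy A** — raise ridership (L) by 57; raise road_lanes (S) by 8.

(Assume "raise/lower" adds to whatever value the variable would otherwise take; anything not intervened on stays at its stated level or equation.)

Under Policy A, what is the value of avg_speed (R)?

Policy A (L + 57, S + 8):
  S = 116 + 8 = 124
  L = 157 + 57 = 214
  R = -13 − 4·124 + 2·214 = -81

-81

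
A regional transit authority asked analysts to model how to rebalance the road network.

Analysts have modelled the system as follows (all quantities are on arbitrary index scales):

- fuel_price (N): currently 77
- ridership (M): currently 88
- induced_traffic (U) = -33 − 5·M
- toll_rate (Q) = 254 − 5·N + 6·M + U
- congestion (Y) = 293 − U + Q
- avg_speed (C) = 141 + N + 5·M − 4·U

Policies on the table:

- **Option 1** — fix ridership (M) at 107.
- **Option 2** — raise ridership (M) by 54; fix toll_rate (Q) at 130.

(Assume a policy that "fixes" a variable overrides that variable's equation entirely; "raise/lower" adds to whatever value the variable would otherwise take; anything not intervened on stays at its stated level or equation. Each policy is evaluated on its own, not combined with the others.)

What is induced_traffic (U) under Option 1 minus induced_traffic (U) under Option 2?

175

Option 1 (M := 107):
  M = 107
  U = -33 − 5·107 = -568
Option 2 (M + 54, Q := 130):
  M = 88 + 54 = 142
  U = -33 − 5·142 = -743
U: -568 − (-743) = 175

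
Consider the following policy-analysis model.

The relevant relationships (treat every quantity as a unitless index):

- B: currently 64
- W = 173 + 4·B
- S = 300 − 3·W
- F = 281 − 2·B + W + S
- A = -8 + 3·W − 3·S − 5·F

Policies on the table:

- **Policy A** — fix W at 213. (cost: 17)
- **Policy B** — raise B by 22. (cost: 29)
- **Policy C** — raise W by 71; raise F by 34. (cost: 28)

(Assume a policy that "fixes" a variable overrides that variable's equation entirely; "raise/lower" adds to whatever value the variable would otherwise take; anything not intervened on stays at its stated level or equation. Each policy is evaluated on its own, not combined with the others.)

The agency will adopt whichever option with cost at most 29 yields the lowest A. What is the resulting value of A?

1513

Policy A (W := 213):
  B = 64
  W = 213
  S = 300 − 3·213 = -339
  F = 281 − 2·64 + 213 + (-339) = 27
  A = -8 + 3·213 − 3·(-339) − 5·27 = 1513
Policy B (B + 22):
  B = 64 + 22 = 86
  W = 173 + 4·86 = 517
  S = 300 − 3·517 = -1251
  F = 281 − 2·86 + 517 + (-1251) = -625
  A = -8 + 3·517 − 3·(-1251) − 5·(-625) = 8421
Policy C (W + 71, F + 34):
  B = 64
  W = 173 + 4·64 (+71 from intervention) = 500
  S = 300 − 3·500 = -1200
  F = 281 − 2·64 + 500 + (-1200) (+34 from intervention) = -513
  A = -8 + 3·500 − 3·(-1200) − 5·(-513) = 7657
Comparing — Policy A: A=1513, Policy B: A=8421, Policy C: A=7657. Lowest is 1513 (Policy A).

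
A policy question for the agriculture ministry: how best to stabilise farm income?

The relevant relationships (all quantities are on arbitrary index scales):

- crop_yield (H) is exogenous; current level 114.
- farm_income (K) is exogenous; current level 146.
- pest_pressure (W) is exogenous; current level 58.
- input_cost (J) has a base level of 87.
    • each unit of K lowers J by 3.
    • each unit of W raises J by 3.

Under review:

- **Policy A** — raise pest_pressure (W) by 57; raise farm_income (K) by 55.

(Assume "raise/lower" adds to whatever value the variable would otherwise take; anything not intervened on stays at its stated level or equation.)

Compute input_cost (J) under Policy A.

-171

Policy A (W + 57, K + 55):
  K = 146 + 55 = 201
  W = 58 + 57 = 115
  J = 87 − 3·201 + 3·115 = -171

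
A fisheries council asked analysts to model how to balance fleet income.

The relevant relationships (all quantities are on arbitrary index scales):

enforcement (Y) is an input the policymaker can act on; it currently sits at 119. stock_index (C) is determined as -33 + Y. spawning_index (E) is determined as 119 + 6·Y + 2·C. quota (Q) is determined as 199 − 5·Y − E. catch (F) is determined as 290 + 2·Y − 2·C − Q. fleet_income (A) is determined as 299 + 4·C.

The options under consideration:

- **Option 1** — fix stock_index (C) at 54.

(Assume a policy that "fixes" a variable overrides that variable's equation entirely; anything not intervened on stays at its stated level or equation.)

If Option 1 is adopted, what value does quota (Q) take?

-1337

Option 1 (C := 54):
  Y = 119
  C = 54
  E = 119 + 6·119 + 2·54 = 941
  Q = 199 − 5·119 − 941 = -1337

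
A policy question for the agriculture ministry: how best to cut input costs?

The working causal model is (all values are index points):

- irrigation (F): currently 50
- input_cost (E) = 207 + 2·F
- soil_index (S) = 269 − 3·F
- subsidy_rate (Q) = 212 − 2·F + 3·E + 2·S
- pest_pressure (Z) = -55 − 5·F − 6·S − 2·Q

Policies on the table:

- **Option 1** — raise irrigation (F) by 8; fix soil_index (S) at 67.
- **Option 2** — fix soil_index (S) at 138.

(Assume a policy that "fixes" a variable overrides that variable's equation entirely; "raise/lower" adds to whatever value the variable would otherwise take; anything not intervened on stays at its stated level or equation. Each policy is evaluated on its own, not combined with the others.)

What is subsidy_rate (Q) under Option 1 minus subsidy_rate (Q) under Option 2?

Option 1 (F + 8, S := 67):
  F = 50 + 8 = 58
  E = 207 + 2·58 = 323
  S = 67
  Q = 212 − 2·58 + 3·323 + 2·67 = 1199
Option 2 (S := 138):
  F = 50
  E = 207 + 2·50 = 307
  S = 138
  Q = 212 − 2·50 + 3·307 + 2·138 = 1309
Q: 1199 − 1309 = -110

-110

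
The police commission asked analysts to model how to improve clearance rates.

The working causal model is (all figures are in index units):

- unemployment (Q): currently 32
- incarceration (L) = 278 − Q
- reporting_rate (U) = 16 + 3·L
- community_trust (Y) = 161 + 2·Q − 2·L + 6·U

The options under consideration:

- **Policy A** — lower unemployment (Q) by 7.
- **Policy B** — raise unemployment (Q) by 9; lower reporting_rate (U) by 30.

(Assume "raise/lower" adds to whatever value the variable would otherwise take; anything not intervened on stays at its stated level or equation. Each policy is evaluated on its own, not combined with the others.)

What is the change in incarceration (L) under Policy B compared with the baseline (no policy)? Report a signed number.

Baseline:
  Q = 32
  L = 278 − 32 = 246
Policy B (Q + 9, U − 30):
  Q = 32 + 9 = 41
  L = 278 − 41 = 237
Change in L: 237 − 246 = -9

-9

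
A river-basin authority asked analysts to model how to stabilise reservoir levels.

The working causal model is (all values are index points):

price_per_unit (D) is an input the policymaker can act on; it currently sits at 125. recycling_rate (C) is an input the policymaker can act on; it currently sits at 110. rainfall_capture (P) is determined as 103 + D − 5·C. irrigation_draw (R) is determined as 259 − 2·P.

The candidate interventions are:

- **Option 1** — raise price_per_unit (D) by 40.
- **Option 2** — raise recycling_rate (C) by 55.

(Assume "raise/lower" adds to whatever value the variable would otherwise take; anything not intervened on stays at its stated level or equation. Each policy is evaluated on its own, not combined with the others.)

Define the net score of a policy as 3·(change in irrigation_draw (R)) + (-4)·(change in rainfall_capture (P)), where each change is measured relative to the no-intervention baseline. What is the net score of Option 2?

2750

Baseline:
  D = 125
  C = 110
  P = 103 + 125 − 5·110 = -322
  R = 259 − 2·(-322) = 903
Option 2 (C + 55):
  D = 125
  C = 110 + 55 = 165
  P = 103 + 125 − 5·165 = -597
  R = 259 − 2·(-597) = 1453
ΔR = 1453 − 903 = 550; ΔP = -597 − (-322) = -275
Score = 3·550 + (-4)·(-275) = 2750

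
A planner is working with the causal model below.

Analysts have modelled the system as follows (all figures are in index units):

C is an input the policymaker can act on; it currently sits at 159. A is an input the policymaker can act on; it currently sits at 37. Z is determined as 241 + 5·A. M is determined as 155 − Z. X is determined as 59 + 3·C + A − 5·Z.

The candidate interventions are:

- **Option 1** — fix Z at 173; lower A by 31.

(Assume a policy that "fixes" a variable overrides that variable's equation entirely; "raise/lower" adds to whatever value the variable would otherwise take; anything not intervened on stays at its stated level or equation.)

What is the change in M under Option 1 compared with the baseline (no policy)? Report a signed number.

253

Baseline:
  A = 37
  Z = 241 + 5·37 = 426
  M = 155 − 426 = -271
Option 1 (Z := 173, A − 31):
  A = 37 − 31 = 6
  Z = 173
  M = 155 − 173 = -18
Change in M: -18 − (-271) = 253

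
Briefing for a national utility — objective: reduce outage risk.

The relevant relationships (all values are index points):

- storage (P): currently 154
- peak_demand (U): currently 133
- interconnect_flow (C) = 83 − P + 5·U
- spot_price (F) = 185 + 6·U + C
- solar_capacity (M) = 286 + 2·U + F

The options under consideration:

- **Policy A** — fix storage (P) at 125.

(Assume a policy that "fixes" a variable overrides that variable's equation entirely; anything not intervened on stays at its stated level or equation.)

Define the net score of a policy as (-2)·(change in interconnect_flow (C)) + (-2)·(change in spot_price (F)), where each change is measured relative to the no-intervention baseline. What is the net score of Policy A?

-116

Baseline:
  P = 154
  U = 133
  C = 83 − 154 + 5·133 = 594
  F = 185 + 6·133 + 594 = 1577
Policy A (P := 125):
  P = 125
  U = 133
  C = 83 − 125 + 5·133 = 623
  F = 185 + 6·133 + 623 = 1606
ΔC = 623 − 594 = 29; ΔF = 1606 − 1577 = 29
Score = (-2)·29 + (-2)·29 = -116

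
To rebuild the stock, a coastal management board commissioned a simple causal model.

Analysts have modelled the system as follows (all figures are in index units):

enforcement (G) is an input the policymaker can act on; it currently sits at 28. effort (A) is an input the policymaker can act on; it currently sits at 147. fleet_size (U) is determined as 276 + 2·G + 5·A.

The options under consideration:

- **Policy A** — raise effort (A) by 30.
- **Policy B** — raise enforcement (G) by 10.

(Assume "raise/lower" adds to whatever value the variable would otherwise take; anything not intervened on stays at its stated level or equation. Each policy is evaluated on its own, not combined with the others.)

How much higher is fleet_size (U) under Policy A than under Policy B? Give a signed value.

130

Policy A (A + 30):
  G = 28
  A = 147 + 30 = 177
  U = 276 + 2·28 + 5·177 = 1217
Policy B (G + 10):
  G = 28 + 10 = 38
  A = 147
  U = 276 + 2·38 + 5·147 = 1087
U: 1217 − 1087 = 130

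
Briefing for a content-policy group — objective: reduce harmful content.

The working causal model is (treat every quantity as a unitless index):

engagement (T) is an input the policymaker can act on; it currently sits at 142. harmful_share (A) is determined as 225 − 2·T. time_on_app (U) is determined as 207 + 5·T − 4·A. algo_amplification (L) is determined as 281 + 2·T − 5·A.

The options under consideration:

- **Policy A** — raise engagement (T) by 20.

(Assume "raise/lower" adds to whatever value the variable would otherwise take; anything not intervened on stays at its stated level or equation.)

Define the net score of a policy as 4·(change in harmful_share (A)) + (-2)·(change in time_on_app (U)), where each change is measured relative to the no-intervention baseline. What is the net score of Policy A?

Baseline:
  T = 142
  A = 225 − 2·142 = -59
  U = 207 + 5·142 − 4·(-59) = 1153
Policy A (T + 20):
  T = 142 + 20 = 162
  A = 225 − 2·162 = -99
  U = 207 + 5·162 − 4·(-99) = 1413
ΔA = -99 − (-59) = -40; ΔU = 1413 − 1153 = 260
Score = 4·(-40) + (-2)·260 = -680

-680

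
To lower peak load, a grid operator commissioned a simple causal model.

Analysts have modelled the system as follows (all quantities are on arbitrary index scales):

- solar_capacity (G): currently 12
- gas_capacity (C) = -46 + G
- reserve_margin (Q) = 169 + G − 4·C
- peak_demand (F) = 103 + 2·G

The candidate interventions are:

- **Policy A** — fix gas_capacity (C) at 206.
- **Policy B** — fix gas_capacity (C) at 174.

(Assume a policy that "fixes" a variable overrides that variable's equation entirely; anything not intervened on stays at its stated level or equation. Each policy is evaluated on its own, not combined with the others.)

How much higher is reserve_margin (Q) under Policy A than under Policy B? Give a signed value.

Policy A (C := 206):
  G = 12
  C = 206
  Q = 169 + 12 − 4·206 = -643
Policy B (C := 174):
  G = 12
  C = 174
  Q = 169 + 12 − 4·174 = -515
Q: -643 − (-515) = -128

-128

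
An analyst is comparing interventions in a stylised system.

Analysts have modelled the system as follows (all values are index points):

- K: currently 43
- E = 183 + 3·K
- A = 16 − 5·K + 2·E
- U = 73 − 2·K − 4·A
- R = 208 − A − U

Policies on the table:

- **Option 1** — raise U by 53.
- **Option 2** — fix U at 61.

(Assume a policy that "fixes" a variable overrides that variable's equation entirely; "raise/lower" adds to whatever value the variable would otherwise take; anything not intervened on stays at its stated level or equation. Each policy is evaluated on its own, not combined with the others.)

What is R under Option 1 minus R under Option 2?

Option 1 (U + 53):
  K = 43
  E = 183 + 3·43 = 312
  A = 16 − 5·43 + 2·312 = 425
  U = 73 − 2·43 − 4·425 (+53 from intervention) = -1660
  R = 208 − 425 − (-1660) = 1443
Option 2 (U := 61):
  K = 43
  E = 183 + 3·43 = 312
  A = 16 − 5·43 + 2·312 = 425
  U = 61
  R = 208 − 425 − 61 = -278
R: 1443 − (-278) = 1721

1721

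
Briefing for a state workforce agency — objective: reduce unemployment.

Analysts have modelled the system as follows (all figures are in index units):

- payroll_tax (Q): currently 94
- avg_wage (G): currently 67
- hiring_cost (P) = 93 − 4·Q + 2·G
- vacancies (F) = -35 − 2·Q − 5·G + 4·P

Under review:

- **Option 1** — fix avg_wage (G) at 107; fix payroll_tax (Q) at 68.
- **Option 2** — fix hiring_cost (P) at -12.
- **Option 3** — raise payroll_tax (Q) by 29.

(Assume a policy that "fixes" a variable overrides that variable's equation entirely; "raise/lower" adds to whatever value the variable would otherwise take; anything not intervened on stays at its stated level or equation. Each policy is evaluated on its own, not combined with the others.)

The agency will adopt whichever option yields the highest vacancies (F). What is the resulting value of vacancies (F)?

Option 1 (G := 107, Q := 68):
  Q = 68
  G = 107
  P = 93 − 4·68 + 2·107 = 35
  F = -35 − 2·68 − 5·107 + 4·35 = -566
Option 2 (P := -12):
  Q = 94
  G = 67
  P = -12
  F = -35 − 2·94 − 5·67 + 4·(-12) = -606
Option 3 (Q + 29):
  Q = 94 + 29 = 123
  G = 67
  P = 93 − 4·123 + 2·67 = -265
  F = -35 − 2·123 − 5·67 + 4·(-265) = -1676
Comparing — Option 1: F=-566, Option 2: F=-606, Option 3: F=-1676. Highest is -566 (Option 1).

-566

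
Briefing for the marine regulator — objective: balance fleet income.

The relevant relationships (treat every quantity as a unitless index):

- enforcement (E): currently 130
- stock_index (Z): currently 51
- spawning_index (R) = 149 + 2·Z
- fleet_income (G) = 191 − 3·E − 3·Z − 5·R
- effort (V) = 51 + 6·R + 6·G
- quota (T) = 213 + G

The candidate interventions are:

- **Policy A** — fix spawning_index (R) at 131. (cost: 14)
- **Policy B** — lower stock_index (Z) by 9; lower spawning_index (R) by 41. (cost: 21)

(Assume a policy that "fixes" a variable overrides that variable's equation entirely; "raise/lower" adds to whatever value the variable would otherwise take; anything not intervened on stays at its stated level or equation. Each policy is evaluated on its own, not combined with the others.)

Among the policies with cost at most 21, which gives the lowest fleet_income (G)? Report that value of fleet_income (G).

-1285

Policy A (R := 131):
  E = 130
  Z = 51
  R = 131
  G = 191 − 3·130 − 3·51 − 5·131 = -1007
Policy B (Z − 9, R − 41):
  E = 130
  Z = 51 − 9 = 42
  R = 149 + 2·42 (−41 from intervention) = 192
  G = 191 − 3·130 − 3·42 − 5·192 = -1285
Comparing — Policy A: G=-1007, Policy B: G=-1285. Lowest is -1285 (Policy B).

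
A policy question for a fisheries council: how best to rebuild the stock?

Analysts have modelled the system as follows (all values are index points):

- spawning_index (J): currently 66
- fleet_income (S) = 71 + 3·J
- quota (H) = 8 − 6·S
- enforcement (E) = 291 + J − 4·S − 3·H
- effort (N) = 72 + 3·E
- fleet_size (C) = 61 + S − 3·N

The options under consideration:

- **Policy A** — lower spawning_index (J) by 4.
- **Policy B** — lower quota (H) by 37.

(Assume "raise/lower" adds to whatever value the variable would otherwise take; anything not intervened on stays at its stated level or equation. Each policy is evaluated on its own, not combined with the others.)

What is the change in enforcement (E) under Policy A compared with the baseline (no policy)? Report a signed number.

Baseline:
  J = 66
  S = 71 + 3·66 = 269
  H = 8 − 6·269 = -1606
  E = 291 + 66 − 4·269 − 3·(-1606) = 4099
Policy A (J − 4):
  J = 66 − 4 = 62
  S = 71 + 3·62 = 257
  H = 8 − 6·257 = -1534
  E = 291 + 62 − 4·257 − 3·(-1534) = 3927
Change in E: 3927 − 4099 = -172

-172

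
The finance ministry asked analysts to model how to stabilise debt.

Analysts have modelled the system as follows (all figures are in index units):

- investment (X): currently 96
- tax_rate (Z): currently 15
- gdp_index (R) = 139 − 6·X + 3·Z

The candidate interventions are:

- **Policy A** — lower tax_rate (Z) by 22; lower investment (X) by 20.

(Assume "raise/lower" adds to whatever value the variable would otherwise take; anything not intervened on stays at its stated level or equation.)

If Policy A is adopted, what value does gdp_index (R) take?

-338

Policy A (Z − 22, X − 20):
  X = 96 − 20 = 76
  Z = 15 − 22 = -7
  R = 139 − 6·76 + 3·(-7) = -338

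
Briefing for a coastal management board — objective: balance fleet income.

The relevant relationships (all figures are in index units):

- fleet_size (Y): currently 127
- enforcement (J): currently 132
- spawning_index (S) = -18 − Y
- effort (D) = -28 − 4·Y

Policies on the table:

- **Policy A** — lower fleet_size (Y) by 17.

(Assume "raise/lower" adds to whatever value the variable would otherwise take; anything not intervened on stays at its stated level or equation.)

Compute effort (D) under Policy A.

-468

Policy A (Y − 17):
  Y = 127 − 17 = 110
  D = -28 − 4·110 = -468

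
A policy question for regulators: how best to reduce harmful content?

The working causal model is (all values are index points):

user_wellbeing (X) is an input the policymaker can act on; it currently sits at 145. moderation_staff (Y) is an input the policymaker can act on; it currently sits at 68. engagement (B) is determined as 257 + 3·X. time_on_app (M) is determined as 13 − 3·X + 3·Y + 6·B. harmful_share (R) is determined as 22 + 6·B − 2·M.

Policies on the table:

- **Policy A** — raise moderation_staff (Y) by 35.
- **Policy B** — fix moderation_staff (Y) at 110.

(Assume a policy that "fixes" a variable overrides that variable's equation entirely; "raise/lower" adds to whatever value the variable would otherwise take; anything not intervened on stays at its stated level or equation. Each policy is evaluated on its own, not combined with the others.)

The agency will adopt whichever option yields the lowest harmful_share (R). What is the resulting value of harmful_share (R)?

-3946

Policy A (Y + 35):
  X = 145
  Y = 68 + 35 = 103
  B = 257 + 3·145 = 692
  M = 13 − 3·145 + 3·103 + 6·692 = 4039
  R = 22 + 6·692 − 2·4039 = -3904
Policy B (Y := 110):
  X = 145
  Y = 110
  B = 257 + 3·145 = 692
  M = 13 − 3·145 + 3·110 + 6·692 = 4060
  R = 22 + 6·692 − 2·4060 = -3946
Comparing — Policy A: R=-3904, Policy B: R=-3946. Lowest is -3946 (Policy B).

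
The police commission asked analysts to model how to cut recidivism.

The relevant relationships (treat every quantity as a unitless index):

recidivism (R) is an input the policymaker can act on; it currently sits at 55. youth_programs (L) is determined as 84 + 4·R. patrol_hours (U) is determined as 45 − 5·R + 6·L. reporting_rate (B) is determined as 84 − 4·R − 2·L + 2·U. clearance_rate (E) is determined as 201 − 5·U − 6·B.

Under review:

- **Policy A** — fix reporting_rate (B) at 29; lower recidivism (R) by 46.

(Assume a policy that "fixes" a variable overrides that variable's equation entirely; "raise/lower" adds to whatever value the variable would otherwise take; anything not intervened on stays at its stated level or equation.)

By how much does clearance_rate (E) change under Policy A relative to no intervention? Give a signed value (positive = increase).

18860

Baseline:
  R = 55
  L = 84 + 4·55 = 304
  U = 45 − 5·55 + 6·304 = 1594
  B = 84 − 4·55 − 2·304 + 2·1594 = 2444
  E = 201 − 5·1594 − 6·2444 = -22433
Policy A (B := 29, R − 46):
  R = 55 − 46 = 9
  L = 84 + 4·9 = 120
  U = 45 − 5·9 + 6·120 = 720
  B = 29
  E = 201 − 5·720 − 6·29 = -3573
Change in E: -3573 − (-22433) = 18860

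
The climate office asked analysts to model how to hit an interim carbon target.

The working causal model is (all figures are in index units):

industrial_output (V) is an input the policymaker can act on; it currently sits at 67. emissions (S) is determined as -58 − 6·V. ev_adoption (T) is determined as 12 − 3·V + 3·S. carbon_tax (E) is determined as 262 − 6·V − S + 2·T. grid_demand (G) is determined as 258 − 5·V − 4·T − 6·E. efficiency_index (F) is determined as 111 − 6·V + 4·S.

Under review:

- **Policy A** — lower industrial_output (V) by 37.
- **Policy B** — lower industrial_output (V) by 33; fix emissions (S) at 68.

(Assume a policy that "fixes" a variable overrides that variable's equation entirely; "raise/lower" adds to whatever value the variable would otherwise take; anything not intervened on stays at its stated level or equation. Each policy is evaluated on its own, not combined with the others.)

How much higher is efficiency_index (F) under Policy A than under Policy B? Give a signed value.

Policy A (V − 37):
  V = 67 − 37 = 30
  S = -58 − 6·30 = -238
  F = 111 − 6·30 + 4·(-238) = -1021
Policy B (V − 33, S := 68):
  V = 67 − 33 = 34
  S = 68
  F = 111 − 6·34 + 4·68 = 179
F: -1021 − 179 = -1200

-1200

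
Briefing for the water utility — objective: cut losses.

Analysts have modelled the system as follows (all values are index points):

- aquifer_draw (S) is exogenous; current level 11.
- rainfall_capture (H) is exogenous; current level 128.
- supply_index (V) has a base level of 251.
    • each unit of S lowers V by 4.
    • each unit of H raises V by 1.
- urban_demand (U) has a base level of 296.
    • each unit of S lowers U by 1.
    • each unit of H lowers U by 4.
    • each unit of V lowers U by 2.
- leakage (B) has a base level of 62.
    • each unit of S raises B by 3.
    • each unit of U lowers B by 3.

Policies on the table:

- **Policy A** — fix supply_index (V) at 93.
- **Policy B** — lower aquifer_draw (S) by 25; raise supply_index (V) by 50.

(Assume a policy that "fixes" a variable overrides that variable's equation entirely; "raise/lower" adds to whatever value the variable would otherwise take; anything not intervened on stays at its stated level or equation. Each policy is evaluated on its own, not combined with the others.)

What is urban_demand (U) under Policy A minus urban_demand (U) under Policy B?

Policy A (V := 93):
  S = 11
  H = 128
  V = 93
  U = 296 − 11 − 4·128 − 2·93 = -413
Policy B (S − 25, V + 50):
  S = 11 − 25 = -14
  H = 128
  V = 251 − 4·(-14) + 128 (+50 from intervention) = 485
  U = 296 − (-14) − 4·128 − 2·485 = -1172
U: -413 − (-1172) = 759

759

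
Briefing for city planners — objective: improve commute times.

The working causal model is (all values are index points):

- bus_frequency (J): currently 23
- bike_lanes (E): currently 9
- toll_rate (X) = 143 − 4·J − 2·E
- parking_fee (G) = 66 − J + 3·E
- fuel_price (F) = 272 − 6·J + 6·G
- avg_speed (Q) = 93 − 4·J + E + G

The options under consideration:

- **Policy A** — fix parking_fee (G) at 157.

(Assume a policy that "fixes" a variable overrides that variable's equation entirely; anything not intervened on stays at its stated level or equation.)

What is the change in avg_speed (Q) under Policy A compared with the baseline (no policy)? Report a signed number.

Baseline:
  J = 23
  E = 9
  G = 66 − 23 + 3·9 = 70
  Q = 93 − 4·23 + 9 + 70 = 80
Policy A (G := 157):
  J = 23
  E = 9
  G = 157
  Q = 93 − 4·23 + 9 + 157 = 167
Change in Q: 167 − 80 = 87

87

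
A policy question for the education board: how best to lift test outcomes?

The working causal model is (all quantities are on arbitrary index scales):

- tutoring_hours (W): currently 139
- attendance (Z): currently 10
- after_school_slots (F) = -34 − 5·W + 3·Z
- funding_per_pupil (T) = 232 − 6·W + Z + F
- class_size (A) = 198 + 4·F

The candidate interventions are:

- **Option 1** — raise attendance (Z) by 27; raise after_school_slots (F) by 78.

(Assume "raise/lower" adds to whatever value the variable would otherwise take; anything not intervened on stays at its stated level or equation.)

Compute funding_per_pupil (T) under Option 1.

Option 1 (Z + 27, F + 78):
  W = 139
  Z = 10 + 27 = 37
  F = -34 − 5·139 + 3·37 (+78 from intervention) = -540
  T = 232 − 6·139 + 37 + (-540) = -1105

-1105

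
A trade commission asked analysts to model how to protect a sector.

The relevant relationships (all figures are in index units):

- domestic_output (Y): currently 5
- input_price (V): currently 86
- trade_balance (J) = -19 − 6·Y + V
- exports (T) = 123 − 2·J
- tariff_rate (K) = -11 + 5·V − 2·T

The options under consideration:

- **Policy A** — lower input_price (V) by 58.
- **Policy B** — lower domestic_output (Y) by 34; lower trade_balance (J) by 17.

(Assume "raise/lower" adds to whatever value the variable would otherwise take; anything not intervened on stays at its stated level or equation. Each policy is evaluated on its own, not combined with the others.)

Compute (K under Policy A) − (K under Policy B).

Policy A (V − 58):
  Y = 5
  V = 86 − 58 = 28
  J = -19 − 6·5 + 28 = -21
  T = 123 − 2·(-21) = 165
  K = -11 + 5·28 − 2·165 = -201
Policy B (Y − 34, J − 17):
  Y = 5 − 34 = -29
  V = 86
  J = -19 − 6·(-29) + 86 (−17 from intervention) = 224
  T = 123 − 2·224 = -325
  K = -11 + 5·86 − 2·(-325) = 1069
K: -201 − 1069 = -1270

-1270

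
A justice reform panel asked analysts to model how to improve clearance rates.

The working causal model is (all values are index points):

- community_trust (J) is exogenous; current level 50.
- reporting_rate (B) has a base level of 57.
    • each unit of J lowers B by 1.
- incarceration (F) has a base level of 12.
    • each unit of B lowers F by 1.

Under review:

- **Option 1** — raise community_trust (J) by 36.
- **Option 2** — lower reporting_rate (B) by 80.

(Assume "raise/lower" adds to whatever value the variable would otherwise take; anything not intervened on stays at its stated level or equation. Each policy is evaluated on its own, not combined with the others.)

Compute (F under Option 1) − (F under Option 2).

Option 1 (J + 36):
  J = 50 + 36 = 86
  B = 57 − 86 = -29
  F = 12 − (-29) = 41
Option 2 (B − 80):
  J = 50
  B = 57 − 50 (−80 from intervention) = -73
  F = 12 − (-73) = 85
F: 41 − 85 = -44

-44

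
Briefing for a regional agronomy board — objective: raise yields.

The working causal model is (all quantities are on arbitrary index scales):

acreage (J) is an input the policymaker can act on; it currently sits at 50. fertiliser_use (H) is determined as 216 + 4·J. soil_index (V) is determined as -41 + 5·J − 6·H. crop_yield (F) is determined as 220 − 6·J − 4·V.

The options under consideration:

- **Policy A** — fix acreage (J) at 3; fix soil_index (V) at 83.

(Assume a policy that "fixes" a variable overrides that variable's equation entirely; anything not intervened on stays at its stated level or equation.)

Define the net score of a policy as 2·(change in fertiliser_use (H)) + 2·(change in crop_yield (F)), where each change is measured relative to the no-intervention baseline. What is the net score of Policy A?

-18772

Baseline:
  J = 50
  H = 216 + 4·50 = 416
  V = -41 + 5·50 − 6·416 = -2287
  F = 220 − 6·50 − 4·(-2287) = 9068
Policy A (J := 3, V := 83):
  J = 3
  H = 216 + 4·3 = 228
  V = 83
  F = 220 − 6·3 − 4·83 = -130
ΔH = 228 − 416 = -188; ΔF = -130 − 9068 = -9198
Score = 2·(-188) + 2·(-9198) = -18772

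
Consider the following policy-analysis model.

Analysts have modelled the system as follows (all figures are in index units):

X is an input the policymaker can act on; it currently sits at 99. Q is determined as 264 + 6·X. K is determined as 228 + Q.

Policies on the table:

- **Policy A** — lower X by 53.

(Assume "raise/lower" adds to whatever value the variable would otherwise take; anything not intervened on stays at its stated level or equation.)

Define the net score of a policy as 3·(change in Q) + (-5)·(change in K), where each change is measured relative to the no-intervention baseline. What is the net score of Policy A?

Baseline:
  X = 99
  Q = 264 + 6·99 = 858
  K = 228 + 858 = 1086
Policy A (X − 53):
  X = 99 − 53 = 46
  Q = 264 + 6·46 = 540
  K = 228 + 540 = 768
ΔQ = 540 − 858 = -318; ΔK = 768 − 1086 = -318
Score = 3·(-318) + (-5)·(-318) = 636

636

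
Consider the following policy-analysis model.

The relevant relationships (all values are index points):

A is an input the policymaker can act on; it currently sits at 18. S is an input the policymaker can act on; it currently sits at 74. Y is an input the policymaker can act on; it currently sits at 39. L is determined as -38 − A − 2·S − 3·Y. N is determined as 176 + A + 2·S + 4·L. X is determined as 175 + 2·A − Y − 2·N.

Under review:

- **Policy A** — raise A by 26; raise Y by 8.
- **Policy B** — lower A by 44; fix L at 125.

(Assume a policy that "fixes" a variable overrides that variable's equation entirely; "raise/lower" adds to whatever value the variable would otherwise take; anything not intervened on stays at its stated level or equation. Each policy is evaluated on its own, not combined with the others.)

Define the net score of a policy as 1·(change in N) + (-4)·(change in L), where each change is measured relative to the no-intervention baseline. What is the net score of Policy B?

Baseline:
  A = 18
  S = 74
  Y = 39
  L = -38 − 18 − 2·74 − 3·39 = -321
  N = 176 + 18 + 2·74 + 4·(-321) = -942
Policy B (A − 44, L := 125):
  A = 18 − 44 = -26
  S = 74
  Y = 39
  L = 125
  N = 176 + (-26) + 2·74 + 4·125 = 798
ΔN = 798 − (-942) = 1740; ΔL = 125 − (-321) = 446
Score = 1·1740 + (-4)·446 = -44

-44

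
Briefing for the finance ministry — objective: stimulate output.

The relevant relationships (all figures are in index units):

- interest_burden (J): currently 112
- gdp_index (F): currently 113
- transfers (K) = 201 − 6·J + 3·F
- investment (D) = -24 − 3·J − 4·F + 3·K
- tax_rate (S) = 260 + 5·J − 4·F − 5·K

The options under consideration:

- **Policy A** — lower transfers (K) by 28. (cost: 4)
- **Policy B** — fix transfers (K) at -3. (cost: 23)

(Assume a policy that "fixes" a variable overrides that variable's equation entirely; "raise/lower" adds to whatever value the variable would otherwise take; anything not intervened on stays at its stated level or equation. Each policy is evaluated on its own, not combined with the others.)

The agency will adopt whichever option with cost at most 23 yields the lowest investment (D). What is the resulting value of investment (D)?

-1292

Policy A (K − 28):
  J = 112
  F = 113
  K = 201 − 6·112 + 3·113 (−28 from intervention) = -160
  D = -24 − 3·112 − 4·113 + 3·(-160) = -1292
Policy B (K := -3):
  J = 112
  F = 113
  K = -3
  D = -24 − 3·112 − 4·113 + 3·(-3) = -821
Comparing — Policy A: D=-1292, Policy B: D=-821. Lowest is -1292 (Policy A).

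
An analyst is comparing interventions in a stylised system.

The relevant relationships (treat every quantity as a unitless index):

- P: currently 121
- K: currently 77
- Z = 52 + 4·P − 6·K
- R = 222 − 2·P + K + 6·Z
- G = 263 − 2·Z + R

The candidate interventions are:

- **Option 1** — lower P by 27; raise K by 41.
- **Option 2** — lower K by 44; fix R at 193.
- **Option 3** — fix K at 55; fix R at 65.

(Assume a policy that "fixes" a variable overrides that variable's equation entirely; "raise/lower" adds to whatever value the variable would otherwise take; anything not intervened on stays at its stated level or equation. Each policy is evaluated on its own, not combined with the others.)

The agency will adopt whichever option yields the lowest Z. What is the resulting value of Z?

Option 1 (P − 27, K + 41):
  P = 121 − 27 = 94
  K = 77 + 41 = 118
  Z = 52 + 4·94 − 6·118 = -280
Option 2 (K − 44, R := 193):
  P = 121
  K = 77 − 44 = 33
  Z = 52 + 4·121 − 6·33 = 338
Option 3 (K := 55, R := 65):
  P = 121
  K = 55
  Z = 52 + 4·121 − 6·55 = 206
Comparing — Option 1: Z=-280, Option 2: Z=338, Option 3: Z=206. Lowest is -280 (Option 1).

-280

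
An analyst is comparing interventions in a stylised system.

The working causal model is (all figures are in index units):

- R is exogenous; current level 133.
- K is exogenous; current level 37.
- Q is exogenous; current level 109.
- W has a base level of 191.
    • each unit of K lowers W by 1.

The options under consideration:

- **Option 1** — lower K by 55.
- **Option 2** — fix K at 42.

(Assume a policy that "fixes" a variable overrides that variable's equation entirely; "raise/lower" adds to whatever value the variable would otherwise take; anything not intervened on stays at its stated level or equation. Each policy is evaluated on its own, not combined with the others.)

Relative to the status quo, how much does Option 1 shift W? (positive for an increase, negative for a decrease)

Baseline:
  K = 37
  W = 191 − 37 = 154
Option 1 (K − 55):
  K = 37 − 55 = -18
  W = 191 − (-18) = 209
Change in W: 209 − 154 = 55

55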